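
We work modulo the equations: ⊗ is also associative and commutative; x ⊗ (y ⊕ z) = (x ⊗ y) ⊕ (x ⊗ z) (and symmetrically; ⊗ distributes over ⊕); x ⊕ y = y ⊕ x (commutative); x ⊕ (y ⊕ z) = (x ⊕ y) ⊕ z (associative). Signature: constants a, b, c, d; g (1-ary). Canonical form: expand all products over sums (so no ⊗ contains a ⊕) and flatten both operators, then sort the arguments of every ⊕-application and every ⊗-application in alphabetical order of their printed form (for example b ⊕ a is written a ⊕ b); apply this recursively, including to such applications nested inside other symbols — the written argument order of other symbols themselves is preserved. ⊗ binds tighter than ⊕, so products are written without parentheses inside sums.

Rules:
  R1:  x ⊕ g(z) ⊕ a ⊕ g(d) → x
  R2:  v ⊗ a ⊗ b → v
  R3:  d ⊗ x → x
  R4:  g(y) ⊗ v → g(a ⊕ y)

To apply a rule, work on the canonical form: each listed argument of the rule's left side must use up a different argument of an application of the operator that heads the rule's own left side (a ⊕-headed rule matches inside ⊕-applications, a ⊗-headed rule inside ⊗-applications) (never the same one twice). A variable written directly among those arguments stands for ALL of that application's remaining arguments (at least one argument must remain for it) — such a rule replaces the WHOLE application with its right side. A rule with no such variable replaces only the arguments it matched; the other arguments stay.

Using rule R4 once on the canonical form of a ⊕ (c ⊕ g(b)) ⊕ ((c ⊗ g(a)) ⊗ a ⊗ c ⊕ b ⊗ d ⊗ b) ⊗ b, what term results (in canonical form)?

Canonical form:  a ⊕ a ⊗ b ⊗ c ⊗ c ⊗ g(a) ⊕ b ⊗ b ⊗ b ⊗ d ⊕ c ⊕ g(b)
R4 matches:  uses g(a);  v := a ⊗ b ⊗ c ⊗ c, y := a
Every leftover argument binds to the variable; the entire application is replaced.
Result:  a ⊕ b ⊗ b ⊗ b ⊗ d ⊕ c ⊕ g(a ⊕ a) ⊕ g(b)

Answer: a ⊕ b ⊗ b ⊗ b ⊗ d ⊕ c ⊕ g(a ⊕ a) ⊕ g(b)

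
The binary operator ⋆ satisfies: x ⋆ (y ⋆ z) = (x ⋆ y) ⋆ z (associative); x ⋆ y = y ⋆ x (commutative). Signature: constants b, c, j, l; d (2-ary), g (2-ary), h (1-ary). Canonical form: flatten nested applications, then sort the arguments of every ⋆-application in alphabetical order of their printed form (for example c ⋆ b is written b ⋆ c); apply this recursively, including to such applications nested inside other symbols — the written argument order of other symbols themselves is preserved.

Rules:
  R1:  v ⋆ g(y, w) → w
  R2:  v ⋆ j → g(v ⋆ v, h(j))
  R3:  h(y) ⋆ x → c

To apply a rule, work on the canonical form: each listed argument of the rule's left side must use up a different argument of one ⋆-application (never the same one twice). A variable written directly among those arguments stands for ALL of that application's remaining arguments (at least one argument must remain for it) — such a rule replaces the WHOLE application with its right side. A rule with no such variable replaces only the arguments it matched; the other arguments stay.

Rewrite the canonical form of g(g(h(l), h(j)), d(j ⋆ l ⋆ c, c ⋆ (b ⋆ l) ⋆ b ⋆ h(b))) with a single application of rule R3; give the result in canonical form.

Answer: g(g(h(l), h(j)), d(c ⋆ j ⋆ l, c))

Derivation:
Canonical form:  g(g(h(l), h(j)), d(c ⋆ j ⋆ l, b ⋆ b ⋆ c ⋆ h(b) ⋆ l))
R3 matches:  uses h(b);  x := b ⋆ b ⋆ c ⋆ l, y := b
Every leftover argument binds to the variable; the entire application is replaced.
Giving:  g(g(h(l), h(j)), d(c ⋆ j ⋆ l, c))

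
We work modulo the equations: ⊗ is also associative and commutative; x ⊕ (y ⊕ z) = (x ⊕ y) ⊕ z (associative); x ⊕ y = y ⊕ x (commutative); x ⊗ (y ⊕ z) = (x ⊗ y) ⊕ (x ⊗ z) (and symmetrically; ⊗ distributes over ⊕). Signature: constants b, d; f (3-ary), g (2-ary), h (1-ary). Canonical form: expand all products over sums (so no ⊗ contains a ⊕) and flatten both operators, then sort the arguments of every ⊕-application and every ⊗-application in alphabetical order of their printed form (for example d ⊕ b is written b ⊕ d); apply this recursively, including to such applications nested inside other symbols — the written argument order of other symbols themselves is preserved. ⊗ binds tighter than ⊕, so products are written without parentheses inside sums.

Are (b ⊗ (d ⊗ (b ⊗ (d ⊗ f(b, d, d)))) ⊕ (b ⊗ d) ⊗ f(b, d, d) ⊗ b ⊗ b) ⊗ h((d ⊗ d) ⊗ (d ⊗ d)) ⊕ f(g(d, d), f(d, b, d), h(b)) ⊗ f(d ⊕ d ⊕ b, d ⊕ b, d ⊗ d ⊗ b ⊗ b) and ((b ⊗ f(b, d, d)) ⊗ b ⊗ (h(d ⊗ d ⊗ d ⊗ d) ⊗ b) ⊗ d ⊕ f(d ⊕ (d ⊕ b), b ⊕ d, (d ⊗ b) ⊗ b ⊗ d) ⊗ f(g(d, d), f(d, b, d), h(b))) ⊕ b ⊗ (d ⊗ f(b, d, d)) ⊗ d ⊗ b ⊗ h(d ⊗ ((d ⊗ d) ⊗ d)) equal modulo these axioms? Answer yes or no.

Answer: yes — both canonical forms are b ⊗ b ⊗ b ⊗ d ⊗ f(b, d, d) ⊗ h(d ⊗ d ⊗ d ⊗ d) ⊕ b ⊗ b ⊗ d ⊗ d ⊗ f(b, d, d) ⊗ h(d ⊗ d ⊗ d ⊗ d) ⊕ f(b ⊕ d ⊕ d, b ⊕ d, b ⊗ b ⊗ d ⊗ d) ⊗ f(g(d, d), f(d, b, d), h(b))

Derivation:
Left:  (b ⊗ (d ⊗ (b ⊗ (d ⊗ f(b, d, d)))) ⊕ (b ⊗ d) ⊗ f(b, d, d) ⊗ b ⊗ b) ⊗ h((d ⊗ d) ⊗ (d ⊗ d)) ⊕ f(g(d, d), f(d, b, d), h(b)) ⊗ f(d ⊕ d ⊕ b, d ⊕ b, d ⊗ d ⊗ b ⊗ b)
  Distribute:  b ⊗ b ⊗ d ⊗ d ⊗ f(b, d, d) ⊗ h(d ⊗ d ⊗ d ⊗ d) ⊕ b ⊗ b ⊗ b ⊗ d ⊗ f(b, d, d) ⊗ h(d ⊗ d ⊗ d ⊗ d) ⊕ f(b ⊕ d ⊕ d, b ⊕ d, b ⊗ b ⊗ d ⊗ d) ⊗ f(g(d, d), f(d, b, d), h(b))
  Sort:  b ⊗ b ⊗ b ⊗ d ⊗ f(b, d, d) ⊗ h(d ⊗ d ⊗ d ⊗ d) ⊕ b ⊗ b ⊗ d ⊗ d ⊗ f(b, d, d) ⊗ h(d ⊗ d ⊗ d ⊗ d) ⊕ f(b ⊕ d ⊕ d, b ⊕ d, b ⊗ b ⊗ d ⊗ d) ⊗ f(g(d, d), f(d, b, d), h(b))
Right:  ((b ⊗ f(b, d, d)) ⊗ b ⊗ (h(d ⊗ d ⊗ d ⊗ d) ⊗ b) ⊗ d ⊕ f(d ⊕ (d ⊕ b), b ⊕ d, (d ⊗ b) ⊗ b ⊗ d) ⊗ f(g(d, d), f(d, b, d), h(b))) ⊕ b ⊗ (d ⊗ f(b, d, d)) ⊗ d ⊗ b ⊗ h(d ⊗ ((d ⊗ d) ⊗ d))
  Un-nest:  b ⊗ b ⊗ b ⊗ d ⊗ f(b, d, d) ⊗ h(d ⊗ d ⊗ d ⊗ d) ⊕ f(b ⊕ d ⊕ d, b ⊕ d, b ⊗ b ⊗ d ⊗ d) ⊗ f(g(d, d), f(d, b, d), h(b)) ⊕ b ⊗ b ⊗ d ⊗ d ⊗ f(b, d, d) ⊗ h(d ⊗ d ⊗ d ⊗ d)
  Sort arguments:  b ⊗ b ⊗ b ⊗ d ⊗ f(b, d, d) ⊗ h(d ⊗ d ⊗ d ⊗ d) ⊕ b ⊗ b ⊗ d ⊗ d ⊗ f(b, d, d) ⊗ h(d ⊗ d ⊗ d ⊗ d) ⊕ f(b ⊕ d ⊕ d, b ⊕ d, b ⊗ b ⊗ d ⊗ d) ⊗ f(g(d, d), f(d, b, d), h(b))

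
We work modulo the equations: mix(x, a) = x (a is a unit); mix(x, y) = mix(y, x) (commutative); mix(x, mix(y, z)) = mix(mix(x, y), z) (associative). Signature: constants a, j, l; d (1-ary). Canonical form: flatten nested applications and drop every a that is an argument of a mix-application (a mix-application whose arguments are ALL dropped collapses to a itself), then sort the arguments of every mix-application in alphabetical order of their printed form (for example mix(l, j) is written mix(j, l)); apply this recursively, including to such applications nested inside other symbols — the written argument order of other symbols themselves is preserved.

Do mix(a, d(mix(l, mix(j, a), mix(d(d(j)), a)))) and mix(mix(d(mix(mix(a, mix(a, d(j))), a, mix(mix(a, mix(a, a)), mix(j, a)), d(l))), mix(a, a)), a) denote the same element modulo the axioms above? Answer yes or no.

Answer: no — d(mix(d(d(j)), j, l)) vs d(mix(d(j), d(l), j))

Derivation:
Left:  mix(a, d(mix(l, mix(j, a), mix(d(d(j)), a))))
  Simplify inside:  d(mix(l, mix(j, a), mix(d(d(j)), a)))  →  d(mix(d(d(j)), j, l))
  Unit:  drop a
  Sort:  d(mix(d(d(j)), j, l))
Right:  mix(mix(d(mix(mix(a, mix(a, d(j))), a, mix(mix(a, mix(a, a)), mix(j, a)), d(l))), mix(a, a)), a)
  Flatten:  mix(d(mix(mix(a, mix(a, d(j))), a, mix(mix(a, mix(a, a)), mix(j, a)), d(l))), a, a, a)
  Simplify inside:  d(mix(mix(a, mix(a, d(j))), a, mix(mix(a, mix(a, a)), mix(j, a)), d(l)))  →  d(mix(d(j), d(l), j))
  Drop the unit:  drop a (×3)
  Sort:  d(mix(d(j), d(l), j))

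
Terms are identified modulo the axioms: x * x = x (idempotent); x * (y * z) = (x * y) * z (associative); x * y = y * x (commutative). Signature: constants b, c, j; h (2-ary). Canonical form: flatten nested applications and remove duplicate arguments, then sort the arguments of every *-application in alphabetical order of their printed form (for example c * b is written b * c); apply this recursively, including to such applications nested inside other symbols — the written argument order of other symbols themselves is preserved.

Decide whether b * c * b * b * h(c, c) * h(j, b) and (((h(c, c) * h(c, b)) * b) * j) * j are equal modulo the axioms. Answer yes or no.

Answer: no — b * c * h(c, c) * h(j, b) vs b * h(c, b) * h(c, c) * j

Derivation:
Left:  b * c * b * b * h(c, c) * h(j, b)
  Idempotence:  drop duplicate b, b
  Sort:  b * c * h(c, c) * h(j, b)
Right:  (((h(c, c) * h(c, b)) * b) * j) * j
  Un-nest:  h(c, c) * h(c, b) * b * j * j
  Drop duplicates:  drop duplicate j
  Sort:  b * h(c, b) * h(c, c) * j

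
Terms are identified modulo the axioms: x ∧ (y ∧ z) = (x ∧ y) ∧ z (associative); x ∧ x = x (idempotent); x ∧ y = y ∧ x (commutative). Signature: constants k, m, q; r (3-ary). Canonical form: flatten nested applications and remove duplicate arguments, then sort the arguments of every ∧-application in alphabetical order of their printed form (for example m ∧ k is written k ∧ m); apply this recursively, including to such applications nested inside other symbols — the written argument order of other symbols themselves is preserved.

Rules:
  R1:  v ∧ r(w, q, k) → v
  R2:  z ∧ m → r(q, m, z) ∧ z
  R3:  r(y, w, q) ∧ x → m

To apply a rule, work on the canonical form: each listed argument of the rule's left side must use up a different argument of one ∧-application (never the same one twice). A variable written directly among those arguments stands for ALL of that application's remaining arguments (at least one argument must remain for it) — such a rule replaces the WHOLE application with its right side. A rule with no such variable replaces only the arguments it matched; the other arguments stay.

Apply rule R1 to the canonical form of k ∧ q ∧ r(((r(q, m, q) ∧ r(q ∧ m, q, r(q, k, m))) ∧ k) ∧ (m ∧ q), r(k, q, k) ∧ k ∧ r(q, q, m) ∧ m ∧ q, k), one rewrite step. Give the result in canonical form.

Canonical form:  k ∧ q ∧ r(k ∧ m ∧ q ∧ r(m ∧ q, q, r(q, k, m)) ∧ r(q, m, q), k ∧ m ∧ q ∧ r(k, q, k) ∧ r(q, q, m), k)
R1 matches:  uses r(k, q, k);  v := k ∧ m ∧ q ∧ r(q, q, m), w := k
The variable takes the whole remainder — replace the entire application.
Giving:  k ∧ q ∧ r(k ∧ m ∧ q ∧ r(m ∧ q, q, r(q, k, m)) ∧ r(q, m, q), k ∧ m ∧ q ∧ r(q, q, m), k)

Answer: k ∧ q ∧ r(k ∧ m ∧ q ∧ r(m ∧ q, q, r(q, k, m)) ∧ r(q, m, q), k ∧ m ∧ q ∧ r(q, q, m), k)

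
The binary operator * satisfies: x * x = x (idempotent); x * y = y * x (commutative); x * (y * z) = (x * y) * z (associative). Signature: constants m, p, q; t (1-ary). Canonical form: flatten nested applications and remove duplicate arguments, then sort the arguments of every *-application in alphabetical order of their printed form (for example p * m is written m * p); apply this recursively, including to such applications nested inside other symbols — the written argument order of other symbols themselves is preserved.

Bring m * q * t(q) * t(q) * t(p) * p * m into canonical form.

Deduplicate:  drop duplicate t(q), m
Order the arguments:  m * p * q * t(p) * t(q)

Answer: m * p * q * t(p) * t(q)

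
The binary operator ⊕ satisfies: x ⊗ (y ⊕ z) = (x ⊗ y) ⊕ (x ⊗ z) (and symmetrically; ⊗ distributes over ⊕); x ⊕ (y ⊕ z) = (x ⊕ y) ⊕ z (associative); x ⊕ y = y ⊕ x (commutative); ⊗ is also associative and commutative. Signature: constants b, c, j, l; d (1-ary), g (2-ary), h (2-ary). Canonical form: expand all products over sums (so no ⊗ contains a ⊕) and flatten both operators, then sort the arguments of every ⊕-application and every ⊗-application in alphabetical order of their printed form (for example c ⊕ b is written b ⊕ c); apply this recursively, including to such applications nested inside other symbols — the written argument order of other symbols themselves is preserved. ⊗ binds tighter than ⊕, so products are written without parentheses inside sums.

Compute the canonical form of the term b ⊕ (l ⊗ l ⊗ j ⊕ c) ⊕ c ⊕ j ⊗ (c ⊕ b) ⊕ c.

Answer: b ⊕ b ⊗ j ⊕ c ⊕ c ⊕ c ⊕ c ⊗ j ⊕ j ⊗ l ⊗ l

Derivation:
Expand:  b ⊕ j ⊗ l ⊗ l ⊕ c ⊕ c ⊕ c ⊗ j ⊕ b ⊗ j ⊕ c
Sort:  b ⊕ b ⊗ j ⊕ c ⊕ c ⊕ c ⊕ c ⊗ j ⊕ j ⊗ l ⊗ l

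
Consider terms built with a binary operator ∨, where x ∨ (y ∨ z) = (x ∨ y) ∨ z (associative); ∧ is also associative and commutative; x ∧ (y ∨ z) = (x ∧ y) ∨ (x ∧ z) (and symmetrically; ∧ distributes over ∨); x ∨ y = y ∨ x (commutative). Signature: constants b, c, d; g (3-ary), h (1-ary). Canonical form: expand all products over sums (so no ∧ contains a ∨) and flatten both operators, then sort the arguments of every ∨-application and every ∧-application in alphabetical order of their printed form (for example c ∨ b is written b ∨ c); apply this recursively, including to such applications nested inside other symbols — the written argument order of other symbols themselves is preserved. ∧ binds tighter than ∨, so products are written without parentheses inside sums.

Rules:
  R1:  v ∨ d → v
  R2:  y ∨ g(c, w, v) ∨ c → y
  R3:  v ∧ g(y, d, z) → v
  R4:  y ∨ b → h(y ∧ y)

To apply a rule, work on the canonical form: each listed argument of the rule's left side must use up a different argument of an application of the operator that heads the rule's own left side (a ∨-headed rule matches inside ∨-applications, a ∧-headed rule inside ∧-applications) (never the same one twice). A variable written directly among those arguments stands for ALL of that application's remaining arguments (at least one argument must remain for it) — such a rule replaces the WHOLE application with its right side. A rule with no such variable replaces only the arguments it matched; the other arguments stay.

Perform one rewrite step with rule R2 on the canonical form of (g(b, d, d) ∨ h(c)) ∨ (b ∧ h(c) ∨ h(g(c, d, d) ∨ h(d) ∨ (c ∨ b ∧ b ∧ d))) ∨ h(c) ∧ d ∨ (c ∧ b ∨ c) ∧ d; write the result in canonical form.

Answer: b ∧ c ∧ d ∨ b ∧ h(c) ∨ c ∧ d ∨ d ∧ h(c) ∨ g(b, d, d) ∨ h(b ∧ b ∧ d ∨ h(d)) ∨ h(c)

Derivation:
Canonical form:  b ∧ c ∧ d ∨ b ∧ h(c) ∨ c ∧ d ∨ d ∧ h(c) ∨ g(b, d, d) ∨ h(b ∧ b ∧ d ∨ c ∨ g(c, d, d) ∨ h(d)) ∨ h(c)
Apply R2:  consuming c, g(c, d, d);  v := d, w := d, y := b ∧ b ∧ d ∨ h(d)
The extension variable absorbs all remaining arguments, so the whole application is rewritten.
Giving:  b ∧ c ∧ d ∨ b ∧ h(c) ∨ c ∧ d ∨ d ∧ h(c) ∨ g(b, d, d) ∨ h(b ∧ b ∧ d ∨ h(d)) ∨ h(c)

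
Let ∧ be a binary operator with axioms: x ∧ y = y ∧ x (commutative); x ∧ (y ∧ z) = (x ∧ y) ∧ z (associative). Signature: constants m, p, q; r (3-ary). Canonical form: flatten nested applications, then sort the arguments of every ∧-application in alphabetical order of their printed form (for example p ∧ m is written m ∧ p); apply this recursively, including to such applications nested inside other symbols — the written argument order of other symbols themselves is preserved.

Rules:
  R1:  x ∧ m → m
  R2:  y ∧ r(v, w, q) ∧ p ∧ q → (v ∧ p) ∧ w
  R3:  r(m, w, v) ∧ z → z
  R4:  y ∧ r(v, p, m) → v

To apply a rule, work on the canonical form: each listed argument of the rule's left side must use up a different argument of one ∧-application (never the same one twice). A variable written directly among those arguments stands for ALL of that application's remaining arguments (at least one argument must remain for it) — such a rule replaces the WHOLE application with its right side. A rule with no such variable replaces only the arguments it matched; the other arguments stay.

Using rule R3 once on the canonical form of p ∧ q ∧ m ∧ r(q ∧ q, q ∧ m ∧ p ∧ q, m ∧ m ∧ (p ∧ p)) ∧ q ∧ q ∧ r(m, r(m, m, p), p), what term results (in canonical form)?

Canonical form:  m ∧ p ∧ q ∧ q ∧ q ∧ r(m, r(m, m, p), p) ∧ r(q ∧ q, m ∧ p ∧ q ∧ q, m ∧ m ∧ p ∧ p)
R3 matches:  uses r(m, r(m, m, p), p);  v := p, w := r(m, m, p), z := m ∧ p ∧ q ∧ q ∧ q ∧ r(q ∧ q, m ∧ p ∧ q ∧ q, m ∧ m ∧ p ∧ p)
The extension variable absorbs all remaining arguments, so the whole application is rewritten.
Result:  m ∧ p ∧ q ∧ q ∧ q ∧ r(q ∧ q, m ∧ p ∧ q ∧ q, m ∧ m ∧ p ∧ p)

Answer: m ∧ p ∧ q ∧ q ∧ q ∧ r(q ∧ q, m ∧ p ∧ q ∧ q, m ∧ m ∧ p ∧ p)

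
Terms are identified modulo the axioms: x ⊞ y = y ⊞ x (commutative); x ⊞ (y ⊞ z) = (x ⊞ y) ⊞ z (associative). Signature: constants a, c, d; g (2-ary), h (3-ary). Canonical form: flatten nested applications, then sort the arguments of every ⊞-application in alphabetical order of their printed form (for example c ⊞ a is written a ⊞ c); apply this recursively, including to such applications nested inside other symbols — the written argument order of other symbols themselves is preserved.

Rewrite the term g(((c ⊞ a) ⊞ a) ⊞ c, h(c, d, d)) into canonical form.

Answer: g(a ⊞ a ⊞ c ⊞ c, h(c, d, d))

Derivation:
Work inside:  ((c ⊞ a) ⊞ a) ⊞ c
Merge nested applications:  c ⊞ a ⊞ a ⊞ c
Sort:  a ⊞ a ⊞ c ⊞ c
Rebuild:  g(a ⊞ a ⊞ c ⊞ c, h(c, d, d))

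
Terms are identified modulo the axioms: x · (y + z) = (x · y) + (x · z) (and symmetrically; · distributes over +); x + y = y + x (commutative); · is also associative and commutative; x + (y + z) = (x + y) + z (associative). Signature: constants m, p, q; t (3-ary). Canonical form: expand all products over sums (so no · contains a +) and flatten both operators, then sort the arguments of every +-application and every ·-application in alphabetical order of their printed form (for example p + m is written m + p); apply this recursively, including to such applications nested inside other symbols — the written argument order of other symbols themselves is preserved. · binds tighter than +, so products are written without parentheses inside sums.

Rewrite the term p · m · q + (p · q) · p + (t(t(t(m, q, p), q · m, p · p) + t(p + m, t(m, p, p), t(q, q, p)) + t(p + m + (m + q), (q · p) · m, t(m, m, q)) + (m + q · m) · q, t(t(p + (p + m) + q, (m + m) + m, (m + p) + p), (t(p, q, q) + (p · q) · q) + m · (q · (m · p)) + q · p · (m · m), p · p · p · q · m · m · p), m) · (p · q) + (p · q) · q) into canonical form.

Answer: m · p · q + p · p · q + p · q · q + p · q · t(m · q + m · q · q + t(m + m + p + q, m · p · q, t(m, m, q)) + t(m + p, t(m, p, p), t(q, q, p)) + t(t(m, q, p), m · q, p · p), t(t(m + p + p + q, m + m + m, m + p + p), m · m · p · q + m · m · p · q + p · q · q + t(p, q, q), m · m · p · p · p · p · q), m)

Derivation:
Expand:  m · p · q + p · p · q + p · q · t(m · q + m · q · q + t(m + m + p + q, m · p · q, t(m, m, q)) + t(m + p, t(m, p, p), t(q, q, p)) + t(t(m, q, p), m · q, p · p), t(t(m + p + p + q, m + m + m, m + p + p), m · m · p · q + m · m · p · q + p · q · q + t(p, q, q), m · m · p · p · p · p · q), m) + p · q · q
Sort:  m · p · q + p · p · q + p · q · q + p · q · t(m · q + m · q · q + t(m + m + p + q, m · p · q, t(m, m, q)) + t(m + p, t(m, p, p), t(q, q, p)) + t(t(m, q, p), m · q, p · p), t(t(m + p + p + q, m + m + m, m + p + p), m · m · p · q + m · m · p · q + p · q · q + t(p, q, q), m · m · p · p · p · p · q), m)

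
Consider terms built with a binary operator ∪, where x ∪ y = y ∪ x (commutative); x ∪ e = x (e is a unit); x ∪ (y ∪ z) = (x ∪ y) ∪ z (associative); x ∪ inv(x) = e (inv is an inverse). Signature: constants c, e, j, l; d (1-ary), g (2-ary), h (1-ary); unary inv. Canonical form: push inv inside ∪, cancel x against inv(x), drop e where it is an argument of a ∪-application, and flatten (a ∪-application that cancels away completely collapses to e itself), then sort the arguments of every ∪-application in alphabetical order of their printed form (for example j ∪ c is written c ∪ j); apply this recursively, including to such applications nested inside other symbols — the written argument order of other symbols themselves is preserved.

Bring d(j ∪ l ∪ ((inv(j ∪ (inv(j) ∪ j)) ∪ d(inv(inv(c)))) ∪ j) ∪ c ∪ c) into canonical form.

Answer: d(c ∪ c ∪ d(c) ∪ j ∪ l)

Derivation:
Focus inside:  j ∪ l ∪ ((inv(j ∪ (inv(j) ∪ j)) ∪ d(inv(inv(c)))) ∪ j) ∪ c ∪ c
Push inv inside:  distribute inv over ∪ and collapse double inv
Collect terms:  j ∪ l ∪ d(c) ∪ c ∪ c
Sort:  c ∪ c ∪ d(c) ∪ j ∪ l
Reassemble:  d(c ∪ c ∪ d(c) ∪ j ∪ l)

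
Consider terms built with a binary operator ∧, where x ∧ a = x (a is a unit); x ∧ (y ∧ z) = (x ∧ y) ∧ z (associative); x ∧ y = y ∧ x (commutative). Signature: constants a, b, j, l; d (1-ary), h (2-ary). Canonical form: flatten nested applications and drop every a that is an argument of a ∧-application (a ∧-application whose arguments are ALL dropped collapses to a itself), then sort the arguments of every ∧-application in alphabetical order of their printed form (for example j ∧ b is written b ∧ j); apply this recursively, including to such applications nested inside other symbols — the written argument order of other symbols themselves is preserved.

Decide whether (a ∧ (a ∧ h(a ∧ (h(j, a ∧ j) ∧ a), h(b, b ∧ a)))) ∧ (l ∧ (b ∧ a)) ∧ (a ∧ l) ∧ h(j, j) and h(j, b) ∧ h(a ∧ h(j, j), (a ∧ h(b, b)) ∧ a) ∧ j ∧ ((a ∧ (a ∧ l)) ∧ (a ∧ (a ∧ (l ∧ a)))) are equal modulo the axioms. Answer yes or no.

Left:  (a ∧ (a ∧ h(a ∧ (h(j, a ∧ j) ∧ a), h(b, b ∧ a)))) ∧ (l ∧ (b ∧ a)) ∧ (a ∧ l) ∧ h(j, j)
  Un-nest:  a ∧ a ∧ h(a ∧ (h(j, a ∧ j) ∧ a), h(b, b ∧ a)) ∧ l ∧ b ∧ a ∧ a ∧ l ∧ h(j, j)
  Simplify inside:  h(a ∧ (h(j, a ∧ j) ∧ a), h(b, b ∧ a))  →  h(h(j, j), h(b, b))
  Unit:  drop a (×4)
  Sort:  b ∧ h(h(j, j), h(b, b)) ∧ h(j, j) ∧ l ∧ l
Right:  h(j, b) ∧ h(a ∧ h(j, j), (a ∧ h(b, b)) ∧ a) ∧ j ∧ ((a ∧ (a ∧ l)) ∧ (a ∧ (a ∧ (l ∧ a))))
  Un-nest:  h(j, b) ∧ h(a ∧ h(j, j), (a ∧ h(b, b)) ∧ a) ∧ j ∧ a ∧ a ∧ l ∧ a ∧ a ∧ l ∧ a
  Canonicalize subterm:  h(a ∧ h(j, j), (a ∧ h(b, b)) ∧ a)  →  h(h(j, j), h(b, b))
  Units out:  drop a (×5)
  Sort arguments:  h(h(j, j), h(b, b)) ∧ h(j, b) ∧ j ∧ l ∧ l

Answer: no — b ∧ h(h(j, j), h(b, b)) ∧ h(j, j) ∧ l ∧ l vs h(h(j, j), h(b, b)) ∧ h(j, b) ∧ j ∧ l ∧ l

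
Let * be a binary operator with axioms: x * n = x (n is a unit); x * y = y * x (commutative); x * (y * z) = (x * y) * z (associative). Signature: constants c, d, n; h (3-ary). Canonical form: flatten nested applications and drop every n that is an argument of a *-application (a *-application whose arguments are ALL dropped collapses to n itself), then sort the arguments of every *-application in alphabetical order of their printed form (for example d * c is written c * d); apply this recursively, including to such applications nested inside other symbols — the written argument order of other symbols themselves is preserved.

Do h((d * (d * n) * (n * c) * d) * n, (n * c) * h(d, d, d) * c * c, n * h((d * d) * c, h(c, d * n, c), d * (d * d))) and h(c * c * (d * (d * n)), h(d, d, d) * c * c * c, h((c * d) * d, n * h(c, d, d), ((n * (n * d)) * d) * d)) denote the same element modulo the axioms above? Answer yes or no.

Left:  h((d * (d * n) * (n * c) * d) * n, (n * c) * h(d, d, d) * c * c, n * h((d * d) * c, h(c, d * n, c), d * (d * d)))
  Work inside:  n * h((d * d) * c, h(c, d * n, c), d * (d * d))
  Simplify inside:  h((d * d) * c, h(c, d * n, c), d * (d * d))  →  h(c * d * d, h(c, d, c), d * d * d)
  Drop the unit:  drop n
  Sort arguments:  h(c * d * d, h(c, d, c), d * d * d)
  Reassemble:  h(c * d * d * d, c * c * c * h(d, d, d), h(c * d * d, h(c, d, c), d * d * d))
Right:  h(c * c * (d * (d * n)), h(d, d, d) * c * c * c, h((c * d) * d, n * h(c, d, d), ((n * (n * d)) * d) * d))
  Focus inside:  ((n * (n * d)) * d) * d
  Merge nested applications:  n * n * d * d * d
  Drop the unit:  drop n (×2)
  Sort arguments:  d * d * d
  Reassemble:  h(c * c * d * d, c * c * c * h(d, d, d), h(c * d * d, h(c, d, d), d * d * d))

Answer: no — h(c * d * d * d, c * c * c * h(d, d, d), h(c * d * d, h(c, d, c), d * d * d)) vs h(c * c * d * d, c * c * c * h(d, d, d), h(c * d * d, h(c, d, d), d * d * d))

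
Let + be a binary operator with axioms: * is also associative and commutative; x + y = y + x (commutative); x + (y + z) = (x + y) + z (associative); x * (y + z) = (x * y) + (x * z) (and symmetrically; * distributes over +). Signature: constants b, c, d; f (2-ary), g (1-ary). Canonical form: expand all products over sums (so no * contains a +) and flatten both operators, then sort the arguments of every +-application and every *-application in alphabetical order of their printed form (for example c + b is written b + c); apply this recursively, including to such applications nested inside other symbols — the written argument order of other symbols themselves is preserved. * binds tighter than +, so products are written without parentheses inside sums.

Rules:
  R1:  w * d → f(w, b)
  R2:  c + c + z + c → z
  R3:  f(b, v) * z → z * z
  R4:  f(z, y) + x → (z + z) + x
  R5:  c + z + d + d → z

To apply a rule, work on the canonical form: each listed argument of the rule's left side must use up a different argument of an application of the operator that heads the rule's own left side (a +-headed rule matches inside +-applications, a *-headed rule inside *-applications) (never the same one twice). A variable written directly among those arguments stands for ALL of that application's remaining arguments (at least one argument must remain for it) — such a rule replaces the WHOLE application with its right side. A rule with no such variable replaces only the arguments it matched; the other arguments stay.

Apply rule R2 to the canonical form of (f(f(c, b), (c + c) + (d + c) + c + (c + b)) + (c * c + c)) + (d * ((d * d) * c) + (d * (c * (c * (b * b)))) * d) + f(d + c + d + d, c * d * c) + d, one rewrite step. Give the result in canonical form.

Canonical form:  b * b * c * c * d * d + c + c * c + c * d * d * d + d + f(c + d + d + d, c * c * d) + f(f(c, b), b + c + c + c + c + c + d)
Match R2:  consume c, c, c;  z := b + c + c + d
The variable takes the whole remainder — replace the entire application.
Giving:  b * b * c * c * d * d + c + c * c + c * d * d * d + d + f(c + d + d + d, c * c * d) + f(f(c, b), b + c + c + d)

Answer: b * b * c * c * d * d + c + c * c + c * d * d * d + d + f(c + d + d + d, c * c * d) + f(f(c, b), b + c + c + d)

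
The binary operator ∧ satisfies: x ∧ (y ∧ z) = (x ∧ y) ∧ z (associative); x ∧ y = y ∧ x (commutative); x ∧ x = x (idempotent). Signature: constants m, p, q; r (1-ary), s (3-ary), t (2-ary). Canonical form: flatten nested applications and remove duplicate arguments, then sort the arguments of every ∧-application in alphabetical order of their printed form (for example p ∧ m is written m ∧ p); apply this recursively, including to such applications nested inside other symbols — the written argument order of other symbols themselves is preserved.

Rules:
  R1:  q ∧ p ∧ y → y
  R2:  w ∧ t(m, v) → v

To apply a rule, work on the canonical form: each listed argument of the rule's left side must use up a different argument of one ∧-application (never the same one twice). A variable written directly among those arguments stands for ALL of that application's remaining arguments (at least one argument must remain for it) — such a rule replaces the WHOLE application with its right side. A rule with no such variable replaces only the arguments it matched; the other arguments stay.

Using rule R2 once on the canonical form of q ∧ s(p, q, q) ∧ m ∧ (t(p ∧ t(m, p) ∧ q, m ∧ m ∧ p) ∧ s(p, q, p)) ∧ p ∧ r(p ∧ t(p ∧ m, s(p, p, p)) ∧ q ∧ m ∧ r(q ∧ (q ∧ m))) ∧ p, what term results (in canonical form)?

Canonical form:  m ∧ p ∧ q ∧ r(m ∧ p ∧ q ∧ r(m ∧ q) ∧ t(m ∧ p, s(p, p, p))) ∧ s(p, q, p) ∧ s(p, q, q) ∧ t(p ∧ q ∧ t(m, p), m ∧ p)
R2 matches:  uses t(m, p);  v := p, w := p ∧ q
The extension variable absorbs all remaining arguments, so the whole application is rewritten.
New term:  m ∧ p ∧ q ∧ r(m ∧ p ∧ q ∧ r(m ∧ q) ∧ t(m ∧ p, s(p, p, p))) ∧ s(p, q, p) ∧ s(p, q, q) ∧ t(p, m ∧ p)

Answer: m ∧ p ∧ q ∧ r(m ∧ p ∧ q ∧ r(m ∧ q) ∧ t(m ∧ p, s(p, p, p))) ∧ s(p, q, p) ∧ s(p, q, q) ∧ t(p, m ∧ p)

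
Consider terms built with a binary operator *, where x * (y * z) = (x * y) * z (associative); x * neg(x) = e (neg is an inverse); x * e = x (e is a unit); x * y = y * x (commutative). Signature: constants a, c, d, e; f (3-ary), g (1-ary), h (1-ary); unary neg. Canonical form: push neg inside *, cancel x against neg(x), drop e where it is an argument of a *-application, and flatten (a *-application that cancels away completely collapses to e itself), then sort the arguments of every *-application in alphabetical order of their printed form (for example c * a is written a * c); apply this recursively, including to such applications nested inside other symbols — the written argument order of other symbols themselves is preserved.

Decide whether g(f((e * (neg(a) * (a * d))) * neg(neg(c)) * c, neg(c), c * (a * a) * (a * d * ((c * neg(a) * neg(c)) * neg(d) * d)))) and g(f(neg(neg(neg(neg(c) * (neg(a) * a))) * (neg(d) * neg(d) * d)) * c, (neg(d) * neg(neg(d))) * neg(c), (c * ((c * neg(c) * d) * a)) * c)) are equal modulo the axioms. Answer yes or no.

Answer: no — g(f(c * c * d, neg(c), a * a * c * d)) vs g(f(c * c * d, neg(c), a * c * c * d))

Derivation:
Left:  g(f((e * (neg(a) * (a * d))) * neg(neg(c)) * c, neg(c), c * (a * a) * (a * d * ((c * neg(a) * neg(c)) * neg(d) * d))))
  Focus inside:  c * (a * a) * (a * d * ((c * neg(a) * neg(c)) * neg(d) * d))
  Combine occurrences:  c * a * a * d
  Sort arguments:  a * a * c * d
  Reassemble:  g(f(c * c * d, neg(c), a * a * c * d))
Right:  g(f(neg(neg(neg(neg(c) * (neg(a) * a))) * (neg(d) * neg(d) * d)) * c, (neg(d) * neg(neg(d))) * neg(c), (c * ((c * neg(c) * d) * a)) * c))
  Descend into:  neg(neg(neg(neg(c) * (neg(a) * a))) * (neg(d) * neg(d) * d)) * c
  Push neg inside:  distribute neg over * and collapse double neg
  Inverses cancel:  a cancels
  Combine occurrences:  c * c * d
  Put back:  g(f(c * c * d, neg(c), a * c * c * d))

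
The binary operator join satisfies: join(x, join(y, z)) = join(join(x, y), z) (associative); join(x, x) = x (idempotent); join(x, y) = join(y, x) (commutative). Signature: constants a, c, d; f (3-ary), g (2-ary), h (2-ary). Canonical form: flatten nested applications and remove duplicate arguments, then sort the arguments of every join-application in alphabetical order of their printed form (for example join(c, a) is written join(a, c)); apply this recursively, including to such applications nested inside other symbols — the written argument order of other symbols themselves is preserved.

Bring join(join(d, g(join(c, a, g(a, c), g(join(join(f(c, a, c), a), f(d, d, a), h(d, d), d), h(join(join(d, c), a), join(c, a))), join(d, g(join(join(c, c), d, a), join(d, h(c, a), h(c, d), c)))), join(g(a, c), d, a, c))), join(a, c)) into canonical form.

Answer: join(a, c, d, g(join(a, c, d, g(a, c), g(join(a, c, d), join(c, d, h(c, a), h(c, d))), g(join(a, d, f(c, a, c), f(d, d, a), h(d, d)), h(join(a, c, d), join(a, c)))), join(a, c, d, g(a, c))))

Derivation:
Un-nest:  join(d, g(join(c, a, g(a, c), g(join(join(f(c, a, c), a), f(d, d, a), h(d, d), d), h(join(join(d, c), a), join(c, a))), join(d, g(join(join(c, c), d, a), join(d, h(c, a), h(c, d), c)))), join(g(a, c), d, a, c)), a, c)
Simplify inside:  g(join(c, a, g(a, c), g(join(join(f(c, a, c), a), f(d, d, a), h(d, d), d), h(join(join(d, c), a), join(c, a))), join(d, g(join(join(c, c), d, a), join(d, h(c, a), h(c, d), c)))), join(g(a, c), d, a, c))  →  g(join(a, c, d, g(a, c), g(join(a, c, d), join(c, d, h(c, a), h(c, d))), g(join(a, d, f(c, a, c), f(d, d, a), h(d, d)), h(join(a, c, d), join(a, c)))), join(a, c, d, g(a, c)))
Sort arguments:  join(a, c, d, g(join(a, c, d, g(a, c), g(join(a, c, d), join(c, d, h(c, a), h(c, d))), g(join(a, d, f(c, a, c), f(d, d, a), h(d, d)), h(join(a, c, d), join(a, c)))), join(a, c, d, g(a, c))))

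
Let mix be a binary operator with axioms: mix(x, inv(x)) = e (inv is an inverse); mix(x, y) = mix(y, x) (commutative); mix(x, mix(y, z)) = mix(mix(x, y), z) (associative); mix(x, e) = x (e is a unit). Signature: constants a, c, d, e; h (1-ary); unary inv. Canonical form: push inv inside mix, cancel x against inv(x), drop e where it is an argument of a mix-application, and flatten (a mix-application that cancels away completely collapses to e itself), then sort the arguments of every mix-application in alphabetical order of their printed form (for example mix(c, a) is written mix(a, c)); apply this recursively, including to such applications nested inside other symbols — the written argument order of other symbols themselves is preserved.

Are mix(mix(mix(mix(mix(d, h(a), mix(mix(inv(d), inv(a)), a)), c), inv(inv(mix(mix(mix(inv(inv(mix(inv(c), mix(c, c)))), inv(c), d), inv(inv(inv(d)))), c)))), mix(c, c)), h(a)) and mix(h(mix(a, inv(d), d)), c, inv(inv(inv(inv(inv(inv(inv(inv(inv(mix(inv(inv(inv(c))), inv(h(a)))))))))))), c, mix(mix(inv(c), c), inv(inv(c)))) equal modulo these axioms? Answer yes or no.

Answer: yes — both canonical forms are mix(c, c, c, c, h(a), h(a))

Derivation:
Left:  mix(mix(mix(mix(mix(d, h(a), mix(mix(inv(d), inv(a)), a)), c), inv(inv(mix(mix(mix(inv(inv(mix(inv(c), mix(c, c)))), inv(c), d), inv(inv(inv(d)))), c)))), mix(c, c)), h(a))
  Push inv inside:  distribute inv over mix and collapse double inv
  Inverses cancel:  d cancels; a cancels
  Collect:  mix(h(a), h(a), c, c, c, c)
  Sort arguments:  mix(c, c, c, c, h(a), h(a))
Right:  mix(h(mix(a, inv(d), d)), c, inv(inv(inv(inv(inv(inv(inv(inv(inv(mix(inv(inv(inv(c))), inv(h(a)))))))))))), c, mix(mix(inv(c), c), inv(inv(c))))
  Push inv inside:  distribute inv over mix and collapse double inv
  Collect terms:  mix(h(a), h(a), c, c, c, c)
  Sort arguments:  mix(c, c, c, c, h(a), h(a))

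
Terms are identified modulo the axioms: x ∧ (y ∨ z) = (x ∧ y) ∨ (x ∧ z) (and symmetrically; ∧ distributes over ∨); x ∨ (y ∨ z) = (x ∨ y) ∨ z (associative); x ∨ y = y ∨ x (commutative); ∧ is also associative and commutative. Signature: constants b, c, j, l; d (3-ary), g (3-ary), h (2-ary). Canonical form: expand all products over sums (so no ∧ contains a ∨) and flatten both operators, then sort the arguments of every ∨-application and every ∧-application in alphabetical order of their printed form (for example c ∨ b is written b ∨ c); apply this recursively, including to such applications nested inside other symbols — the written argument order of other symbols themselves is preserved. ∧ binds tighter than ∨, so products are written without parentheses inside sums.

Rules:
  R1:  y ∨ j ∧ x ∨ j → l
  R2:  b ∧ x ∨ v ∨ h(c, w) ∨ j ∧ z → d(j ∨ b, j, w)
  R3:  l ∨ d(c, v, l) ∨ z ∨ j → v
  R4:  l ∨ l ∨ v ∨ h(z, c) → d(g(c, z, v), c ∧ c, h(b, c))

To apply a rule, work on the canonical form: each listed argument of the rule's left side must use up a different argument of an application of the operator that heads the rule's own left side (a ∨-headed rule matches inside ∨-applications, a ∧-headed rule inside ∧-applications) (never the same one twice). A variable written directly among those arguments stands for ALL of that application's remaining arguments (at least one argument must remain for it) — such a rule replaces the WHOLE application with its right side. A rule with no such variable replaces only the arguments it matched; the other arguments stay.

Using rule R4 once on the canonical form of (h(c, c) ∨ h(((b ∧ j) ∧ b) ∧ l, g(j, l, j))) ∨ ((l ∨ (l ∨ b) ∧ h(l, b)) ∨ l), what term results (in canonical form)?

Answer: d(g(c, c, b ∧ h(l, b) ∨ h(b ∧ b ∧ j ∧ l, g(j, l, j)) ∨ h(l, b) ∧ l), c ∧ c, h(b, c))

Derivation:
Canonical form:  b ∧ h(l, b) ∨ h(b ∧ b ∧ j ∧ l, g(j, l, j)) ∨ h(c, c) ∨ h(l, b) ∧ l ∨ l ∨ l
Match R4:  consume h(c, c), l, l;  v := b ∧ h(l, b) ∨ h(b ∧ b ∧ j ∧ l, g(j, l, j)) ∨ h(l, b) ∧ l, z := c
Every leftover argument binds to the variable; the entire application is replaced.
Result:  d(g(c, c, b ∧ h(l, b) ∨ h(b ∧ b ∧ j ∧ l, g(j, l, j)) ∨ h(l, b) ∧ l), c ∧ c, h(b, c))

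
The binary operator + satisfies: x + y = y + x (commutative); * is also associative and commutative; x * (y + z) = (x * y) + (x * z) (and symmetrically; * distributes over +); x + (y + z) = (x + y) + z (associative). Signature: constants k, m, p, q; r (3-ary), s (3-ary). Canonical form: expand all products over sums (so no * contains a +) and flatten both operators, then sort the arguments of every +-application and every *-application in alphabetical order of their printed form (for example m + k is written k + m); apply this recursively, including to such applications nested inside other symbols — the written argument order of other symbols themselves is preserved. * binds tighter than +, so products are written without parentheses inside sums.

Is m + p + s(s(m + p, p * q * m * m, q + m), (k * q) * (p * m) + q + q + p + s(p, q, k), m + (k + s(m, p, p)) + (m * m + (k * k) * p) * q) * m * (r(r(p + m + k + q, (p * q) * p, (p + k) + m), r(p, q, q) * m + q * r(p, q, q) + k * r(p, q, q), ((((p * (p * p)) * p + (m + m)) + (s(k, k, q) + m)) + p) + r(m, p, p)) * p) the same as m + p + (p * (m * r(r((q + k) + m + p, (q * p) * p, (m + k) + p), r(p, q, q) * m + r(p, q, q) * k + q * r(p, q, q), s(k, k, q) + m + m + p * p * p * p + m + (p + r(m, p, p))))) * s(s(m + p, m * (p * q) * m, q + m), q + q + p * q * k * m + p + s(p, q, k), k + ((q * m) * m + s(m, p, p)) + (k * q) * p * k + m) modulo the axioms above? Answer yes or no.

Left:  m + p + s(s(m + p, p * q * m * m, q + m), (k * q) * (p * m) + q + q + p + s(p, q, k), m + (k + s(m, p, p)) + (m * m + (k * k) * p) * q) * m * (r(r(p + m + k + q, (p * q) * p, (p + k) + m), r(p, q, q) * m + q * r(p, q, q) + k * r(p, q, q), ((((p * (p * p)) * p + (m + m)) + (s(k, k, q) + m)) + p) + r(m, p, p)) * p)
  Expand:  m + p + m * p * r(r(k + m + p + q, p * p * q, k + m + p), k * r(p, q, q) + m * r(p, q, q) + q * r(p, q, q), m + m + m + p + p * p * p * p + r(m, p, p) + s(k, k, q)) * s(s(m + p, m * m * p * q, m + q), k * m * p * q + p + q + q + s(p, q, k), k + k * k * p * q + m + m * m * q + s(m, p, p))
  Sort arguments:  m + m * p * r(r(k + m + p + q, p * p * q, k + m + p), k * r(p, q, q) + m * r(p, q, q) + q * r(p, q, q), m + m + m + p + p * p * p * p + r(m, p, p) + s(k, k, q)) * s(s(m + p, m * m * p * q, m + q), k * m * p * q + p + q + q + s(p, q, k), k + k * k * p * q + m + m * m * q + s(m, p, p)) + p
Right:  m + p + (p * (m * r(r((q + k) + m + p, (q * p) * p, (m + k) + p), r(p, q, q) * m + r(p, q, q) * k + q * r(p, q, q), s(k, k, q) + m + m + p * p * p * p + m + (p + r(m, p, p))))) * s(s(m + p, m * (p * q) * m, q + m), q + q + p * q * k * m + p + s(p, q, k), k + ((q * m) * m + s(m, p, p)) + (k * q) * p * k + m)
  Merge nested applications:  m + p + m * p * r(r(k + m + p + q, p * p * q, k + m + p), k * r(p, q, q) + m * r(p, q, q) + q * r(p, q, q), m + m + m + p + p * p * p * p + r(m, p, p) + s(k, k, q)) * s(s(m + p, m * m * p * q, m + q), k * m * p * q + p + q + q + s(p, q, k), k + k * k * p * q + m + m * m * q + s(m, p, p))
  Sort arguments:  m + m * p * r(r(k + m + p + q, p * p * q, k + m + p), k * r(p, q, q) + m * r(p, q, q) + q * r(p, q, q), m + m + m + p + p * p * p * p + r(m, p, p) + s(k, k, q)) * s(s(m + p, m * m * p * q, m + q), k * m * p * q + p + q + q + s(p, q, k), k + k * k * p * q + m + m * m * q + s(m, p, p)) + p

Answer: yes — both canonical forms are m + m * p * r(r(k + m + p + q, p * p * q, k + m + p), k * r(p, q, q) + m * r(p, q, q) + q * r(p, q, q), m + m + m + p + p * p * p * p + r(m, p, p) + s(k, k, q)) * s(s(m + p, m * m * p * q, m + q), k * m * p * q + p + q + q + s(p, q, k), k + k * k * p * q + m + m * m * q + s(m, p, p)) + p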